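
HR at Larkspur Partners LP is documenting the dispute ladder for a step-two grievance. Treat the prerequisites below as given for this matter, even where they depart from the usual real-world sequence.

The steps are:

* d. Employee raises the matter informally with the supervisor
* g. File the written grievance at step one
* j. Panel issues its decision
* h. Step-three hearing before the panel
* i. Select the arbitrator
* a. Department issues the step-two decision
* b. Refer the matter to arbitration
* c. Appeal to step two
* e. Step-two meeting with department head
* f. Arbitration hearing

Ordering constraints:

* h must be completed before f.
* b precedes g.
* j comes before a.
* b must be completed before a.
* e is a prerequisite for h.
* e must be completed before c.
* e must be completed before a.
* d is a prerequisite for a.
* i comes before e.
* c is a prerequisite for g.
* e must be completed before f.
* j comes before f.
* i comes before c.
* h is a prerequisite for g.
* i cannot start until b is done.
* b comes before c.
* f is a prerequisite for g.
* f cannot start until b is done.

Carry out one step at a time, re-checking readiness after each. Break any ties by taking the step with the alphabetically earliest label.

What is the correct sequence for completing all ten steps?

b, d and j have no prerequisites; b has the earlier label, so b is first.
d, i and j are all available; d has the earlier label → d.
Now i and j have their prerequisites met. i has the earlier label, so i next.
e now also ready, so the ready set is {e, j}; e has the earlier label → e.
Now c, h and j have their prerequisites met. c has the earlier label, so c next.
Now h and j have their prerequisites met. h has the earlier label, so h next.
That leaves j as the only ready step → j.
Now a and f have their prerequisites met. a has the earlier label, so a next.
Next only f has its prerequisites met → f.
Next only g has its prerequisites met → g.

b d i e c h j a f g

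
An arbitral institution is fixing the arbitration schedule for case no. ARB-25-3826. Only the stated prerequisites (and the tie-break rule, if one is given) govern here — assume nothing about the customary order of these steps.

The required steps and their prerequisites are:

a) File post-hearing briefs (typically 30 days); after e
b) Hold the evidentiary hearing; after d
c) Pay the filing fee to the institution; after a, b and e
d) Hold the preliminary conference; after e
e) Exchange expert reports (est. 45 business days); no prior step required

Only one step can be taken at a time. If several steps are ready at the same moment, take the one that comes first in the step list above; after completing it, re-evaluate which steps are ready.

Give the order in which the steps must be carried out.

e has no prerequisites → e first.
Ready: a and d. a is listed earlier → a.
d is the only step now ready → d.
Next only b has its prerequisites met → b.
That leaves c as the only ready step → c.

e a d b c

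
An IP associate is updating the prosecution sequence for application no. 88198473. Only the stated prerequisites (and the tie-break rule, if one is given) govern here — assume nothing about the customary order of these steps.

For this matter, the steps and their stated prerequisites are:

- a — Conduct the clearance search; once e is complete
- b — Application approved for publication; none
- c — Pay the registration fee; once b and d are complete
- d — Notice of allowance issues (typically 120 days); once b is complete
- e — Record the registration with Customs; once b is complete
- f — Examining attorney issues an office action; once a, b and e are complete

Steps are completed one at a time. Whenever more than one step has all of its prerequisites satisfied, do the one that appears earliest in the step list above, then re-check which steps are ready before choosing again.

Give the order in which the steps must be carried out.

b d c e a f

Only b has no prerequisites, so it is first.
Now d and e have their prerequisites met. d is listed earlier, so d next.
Ready: c and e. c is listed earlier → c.
e needed b, now all done → e.
That leaves a as the only ready step → a.
f needed a, b and e, now all done → f.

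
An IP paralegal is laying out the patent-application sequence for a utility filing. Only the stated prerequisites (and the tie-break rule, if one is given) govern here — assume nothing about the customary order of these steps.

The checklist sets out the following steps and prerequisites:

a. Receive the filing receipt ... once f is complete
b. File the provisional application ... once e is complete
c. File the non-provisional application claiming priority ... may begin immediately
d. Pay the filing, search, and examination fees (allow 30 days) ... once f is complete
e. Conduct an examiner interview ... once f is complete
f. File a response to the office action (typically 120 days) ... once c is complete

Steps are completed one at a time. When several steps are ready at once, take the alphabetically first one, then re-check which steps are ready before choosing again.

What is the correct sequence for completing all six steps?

Only c has no prerequisites, so it is first.
f needed c, now all done → f.
Now a, d and e have their prerequisites met. a has the earlier label, so a next.
Ready: d and e. d has the earlier label → d.
e needed f, now all done → e.
Next only b has its prerequisites met → b.

c f a d e b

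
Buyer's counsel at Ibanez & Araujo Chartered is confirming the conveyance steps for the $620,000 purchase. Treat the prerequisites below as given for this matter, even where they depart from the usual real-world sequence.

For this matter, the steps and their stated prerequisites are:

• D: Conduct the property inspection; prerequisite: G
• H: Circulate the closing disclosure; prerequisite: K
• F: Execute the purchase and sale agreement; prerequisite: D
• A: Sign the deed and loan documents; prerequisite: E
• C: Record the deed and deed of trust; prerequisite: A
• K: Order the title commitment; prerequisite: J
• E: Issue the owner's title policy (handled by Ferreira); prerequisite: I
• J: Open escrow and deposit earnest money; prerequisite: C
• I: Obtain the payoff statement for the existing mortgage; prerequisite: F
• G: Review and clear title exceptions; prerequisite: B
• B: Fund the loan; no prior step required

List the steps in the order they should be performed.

B, G, D, F, I, E, A, C, J, K, H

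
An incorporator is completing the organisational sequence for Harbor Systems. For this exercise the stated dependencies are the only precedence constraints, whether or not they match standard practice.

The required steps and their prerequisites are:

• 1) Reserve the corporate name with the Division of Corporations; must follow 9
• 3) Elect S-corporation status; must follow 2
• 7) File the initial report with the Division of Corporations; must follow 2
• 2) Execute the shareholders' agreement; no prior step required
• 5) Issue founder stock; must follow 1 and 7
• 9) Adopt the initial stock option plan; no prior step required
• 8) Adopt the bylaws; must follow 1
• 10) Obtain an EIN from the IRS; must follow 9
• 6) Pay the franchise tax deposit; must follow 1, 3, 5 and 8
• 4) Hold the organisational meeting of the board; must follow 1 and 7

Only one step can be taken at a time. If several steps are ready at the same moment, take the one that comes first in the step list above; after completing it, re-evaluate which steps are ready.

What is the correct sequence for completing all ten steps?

2, 3, 7, 9, 1, 5, 8, 10, 6, 4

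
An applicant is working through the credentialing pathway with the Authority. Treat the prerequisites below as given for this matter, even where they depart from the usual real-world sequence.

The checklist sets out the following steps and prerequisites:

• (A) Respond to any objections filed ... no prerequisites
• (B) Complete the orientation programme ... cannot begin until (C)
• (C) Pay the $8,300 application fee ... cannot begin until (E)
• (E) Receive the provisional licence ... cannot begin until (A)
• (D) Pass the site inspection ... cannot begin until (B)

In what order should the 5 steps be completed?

(A) → (E) → (C) → (B) → (D)

Only (A) has no prerequisites, so it is first.
Next only (E) has its prerequisites met → (E).
That leaves (C) as the only ready step → (C).
That leaves (B) as the only ready step → (B).
(D) needed (B), now all done → (D).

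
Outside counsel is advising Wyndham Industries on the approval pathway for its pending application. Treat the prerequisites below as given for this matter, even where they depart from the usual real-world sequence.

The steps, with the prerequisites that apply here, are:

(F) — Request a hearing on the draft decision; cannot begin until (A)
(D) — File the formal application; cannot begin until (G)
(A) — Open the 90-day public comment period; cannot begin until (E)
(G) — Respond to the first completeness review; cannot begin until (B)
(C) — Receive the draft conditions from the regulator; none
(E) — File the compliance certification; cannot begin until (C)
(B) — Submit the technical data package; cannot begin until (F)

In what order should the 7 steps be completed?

(C) is the only step with nothing outstanding, so it goes first.
Next only (E) has its prerequisites met → (E).
(A) needed (E), now all done → (A).
(F) is the only step now ready → (F).
That leaves (B) as the only ready step → (B).
(G) needed (B), now all done → (G).
That leaves (D) as the only ready step → (D).

(C) → (E) → (A) → (F) → (B) → (G) → (D)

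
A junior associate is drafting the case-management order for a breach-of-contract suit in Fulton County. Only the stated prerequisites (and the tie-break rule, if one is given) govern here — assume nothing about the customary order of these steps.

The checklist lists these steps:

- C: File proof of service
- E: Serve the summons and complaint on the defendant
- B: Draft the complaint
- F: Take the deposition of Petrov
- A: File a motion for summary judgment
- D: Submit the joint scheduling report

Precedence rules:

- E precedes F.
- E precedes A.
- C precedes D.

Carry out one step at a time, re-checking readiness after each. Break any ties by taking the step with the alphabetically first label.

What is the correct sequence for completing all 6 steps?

Nothing is required for B, C and E. B has the earlier label → B first.
Now C and E have their prerequisites met. C has the earlier label, so C next.
D now also ready, so the ready set is {D, E}; D has the earlier label → D.
Next only E has its prerequisites met → E.
Now A and F have their prerequisites met. A has the earlier label, so A next.
Next only F has its prerequisites met → F.

B, C, D, E, A, F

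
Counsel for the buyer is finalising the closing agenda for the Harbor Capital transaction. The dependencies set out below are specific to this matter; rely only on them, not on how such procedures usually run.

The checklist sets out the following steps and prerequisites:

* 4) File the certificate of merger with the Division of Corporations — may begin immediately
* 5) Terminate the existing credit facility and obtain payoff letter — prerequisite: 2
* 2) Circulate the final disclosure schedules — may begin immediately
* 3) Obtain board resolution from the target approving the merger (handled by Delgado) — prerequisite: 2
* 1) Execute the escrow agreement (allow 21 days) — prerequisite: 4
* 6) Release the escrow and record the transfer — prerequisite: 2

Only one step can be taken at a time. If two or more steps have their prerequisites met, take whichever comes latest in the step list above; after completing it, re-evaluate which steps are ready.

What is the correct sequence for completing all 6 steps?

Nothing is required for 2 and 4. 2 is listed later → 2 first.
6, 3 and 5 now also ready, so the ready set is {6, 3, 5, 4}; 6 is listed later → 6.
Ready: 3, 5 and 4. 3 is listed later → 3.
5 and 4 are both available; 5 is listed later → 5.
That leaves 4 as the only ready step → 4.
Next only 1 has its prerequisites met → 1.

2 → 6 → 3 → 5 → 4 → 1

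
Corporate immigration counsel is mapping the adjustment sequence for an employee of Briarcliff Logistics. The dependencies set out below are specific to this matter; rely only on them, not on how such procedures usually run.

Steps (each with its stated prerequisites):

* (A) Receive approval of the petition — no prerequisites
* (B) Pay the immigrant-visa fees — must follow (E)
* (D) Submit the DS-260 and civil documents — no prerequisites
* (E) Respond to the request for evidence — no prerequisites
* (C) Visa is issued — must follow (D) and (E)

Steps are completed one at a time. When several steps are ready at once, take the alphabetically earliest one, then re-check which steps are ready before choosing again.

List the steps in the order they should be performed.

(A), (D), (E), (B), (C)

(A), (D) and (E) have no prerequisites; (A) has the earlier label, so (A) is first.
(D) and (E) are both available; (D) has the earlier label → (D).
That leaves (E) as the only ready step → (E).
(B) and (C) are both available; (B) has the earlier label → (B).
(C) needed (D) and (E), now all done → (C).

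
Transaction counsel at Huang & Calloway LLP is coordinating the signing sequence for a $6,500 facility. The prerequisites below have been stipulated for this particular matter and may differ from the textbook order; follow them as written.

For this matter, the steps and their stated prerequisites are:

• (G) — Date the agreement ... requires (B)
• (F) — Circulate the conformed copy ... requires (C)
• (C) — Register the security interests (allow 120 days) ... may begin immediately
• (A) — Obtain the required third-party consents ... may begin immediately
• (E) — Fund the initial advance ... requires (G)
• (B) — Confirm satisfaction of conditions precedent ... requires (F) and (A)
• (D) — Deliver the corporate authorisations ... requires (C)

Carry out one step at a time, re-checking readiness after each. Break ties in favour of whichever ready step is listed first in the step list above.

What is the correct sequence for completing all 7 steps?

(C), (F), (A), (B), (G), (E), (D)

(C) and (A) have no prerequisites; (C) is listed earlier, so (C) is first.
Ready: (F), (A) and (D). (F) is listed earlier → (F).
(A) and (D) are both available; (A) is listed earlier → (A).
(B) now also ready, so the ready set is {(B), (D)}; (B) is listed earlier → (B).
Now (G) and (D) have their prerequisites met. (G) is listed earlier, so (G) next.
Now (E) and (D) have their prerequisites met. (E) is listed earlier, so (E) next.
(D) needed (C), now all done → (D).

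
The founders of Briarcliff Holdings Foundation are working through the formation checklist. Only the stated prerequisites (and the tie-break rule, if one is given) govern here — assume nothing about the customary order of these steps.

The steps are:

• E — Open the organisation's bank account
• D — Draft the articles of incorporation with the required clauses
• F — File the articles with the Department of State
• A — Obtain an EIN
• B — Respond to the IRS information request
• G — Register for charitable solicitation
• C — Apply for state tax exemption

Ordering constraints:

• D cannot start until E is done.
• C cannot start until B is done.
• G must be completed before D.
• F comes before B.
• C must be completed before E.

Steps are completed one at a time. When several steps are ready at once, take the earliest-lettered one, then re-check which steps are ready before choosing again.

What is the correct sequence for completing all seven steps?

A → F → B → C → E → G → D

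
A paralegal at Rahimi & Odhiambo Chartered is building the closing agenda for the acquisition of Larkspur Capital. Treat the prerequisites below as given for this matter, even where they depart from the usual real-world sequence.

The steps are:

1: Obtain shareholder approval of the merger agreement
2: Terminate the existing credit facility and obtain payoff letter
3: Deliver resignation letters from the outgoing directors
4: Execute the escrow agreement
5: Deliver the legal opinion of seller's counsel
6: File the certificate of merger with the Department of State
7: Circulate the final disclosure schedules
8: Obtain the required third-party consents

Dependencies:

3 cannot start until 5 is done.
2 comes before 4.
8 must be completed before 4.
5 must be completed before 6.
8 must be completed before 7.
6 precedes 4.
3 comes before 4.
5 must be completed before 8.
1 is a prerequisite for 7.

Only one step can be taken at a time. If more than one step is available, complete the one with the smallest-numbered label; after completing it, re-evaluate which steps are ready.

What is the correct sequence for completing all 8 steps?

1, 2, 5, 3, 6, 8, 4, 7

Nothing is required for 1, 2 and 5. 1 has the earlier label → 1 first.
2 and 5 are both available; 2 has the earlier label → 2.
That leaves 5 as the only ready step → 5.
3, 6 and 8 are all available; 3 has the earlier label → 3.
Ready: 6 and 8. 6 has the earlier label → 6.
Next only 8 has its prerequisites met → 8.
Ready: 4 and 7. 4 has the earlier label → 4.
7 needed 1 and 8, now all done → 7.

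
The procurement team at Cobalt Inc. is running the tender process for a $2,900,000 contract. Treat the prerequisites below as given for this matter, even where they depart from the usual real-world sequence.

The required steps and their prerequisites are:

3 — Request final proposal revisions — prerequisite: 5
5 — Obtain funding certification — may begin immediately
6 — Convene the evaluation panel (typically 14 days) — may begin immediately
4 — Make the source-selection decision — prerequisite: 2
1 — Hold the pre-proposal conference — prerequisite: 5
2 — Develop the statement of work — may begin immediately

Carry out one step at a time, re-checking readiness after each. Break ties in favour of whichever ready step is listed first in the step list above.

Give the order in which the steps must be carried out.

Nothing is required for 5, 6 and 2. 5 is listed earlier → 5 first.
3 and 1 now also ready, so the ready set is {3, 6, 1, 2}; 3 is listed earlier → 3.
Ready: 6, 1 and 2. 6 is listed earlier → 6.
1 and 2 are both available; 1 is listed earlier → 1.
Next only 2 has its prerequisites met → 2.
4 is the only step now ready → 4.

5 → 3 → 6 → 1 → 2 → 4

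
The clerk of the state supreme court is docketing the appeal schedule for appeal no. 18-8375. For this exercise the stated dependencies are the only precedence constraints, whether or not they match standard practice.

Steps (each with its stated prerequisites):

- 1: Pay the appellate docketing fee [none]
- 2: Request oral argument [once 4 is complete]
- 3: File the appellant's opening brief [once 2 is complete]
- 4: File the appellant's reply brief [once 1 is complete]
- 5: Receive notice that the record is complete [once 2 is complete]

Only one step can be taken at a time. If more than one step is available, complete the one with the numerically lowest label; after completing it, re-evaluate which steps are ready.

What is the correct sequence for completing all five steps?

1, 4, 2, 3, 5

1 is the only step with nothing outstanding, so it goes first.
That leaves 4 as the only ready step → 4.
2 needed 4, now all done → 2.
3 and 5 are both available; 3 has the earlier label → 3.
5 needed 2, now all done → 5.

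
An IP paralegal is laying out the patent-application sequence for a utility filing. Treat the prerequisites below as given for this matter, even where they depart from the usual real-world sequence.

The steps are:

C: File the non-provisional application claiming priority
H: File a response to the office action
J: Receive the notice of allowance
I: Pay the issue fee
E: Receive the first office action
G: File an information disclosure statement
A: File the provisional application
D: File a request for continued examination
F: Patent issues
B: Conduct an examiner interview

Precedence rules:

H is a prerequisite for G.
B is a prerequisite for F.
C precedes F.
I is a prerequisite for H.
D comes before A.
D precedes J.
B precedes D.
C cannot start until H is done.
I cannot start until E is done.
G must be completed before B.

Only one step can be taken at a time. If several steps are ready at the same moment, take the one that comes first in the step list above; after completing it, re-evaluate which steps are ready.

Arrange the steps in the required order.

E, I, H, C, G, B, D, J, A, F

Only E has no prerequisites, so it is first.
I needed E, now all done → I.
H is the only step now ready → H.
C and G are both available; C is listed earlier → C.
G is the only step now ready → G.
B is the only step now ready → B.
Ready: D and F. D is listed earlier → D.
J and A now also ready, so the ready set is {J, A, F}; J is listed earlier → J.
Now A and F have their prerequisites met. A is listed earlier, so A next.
F needed C and B, now all done → F.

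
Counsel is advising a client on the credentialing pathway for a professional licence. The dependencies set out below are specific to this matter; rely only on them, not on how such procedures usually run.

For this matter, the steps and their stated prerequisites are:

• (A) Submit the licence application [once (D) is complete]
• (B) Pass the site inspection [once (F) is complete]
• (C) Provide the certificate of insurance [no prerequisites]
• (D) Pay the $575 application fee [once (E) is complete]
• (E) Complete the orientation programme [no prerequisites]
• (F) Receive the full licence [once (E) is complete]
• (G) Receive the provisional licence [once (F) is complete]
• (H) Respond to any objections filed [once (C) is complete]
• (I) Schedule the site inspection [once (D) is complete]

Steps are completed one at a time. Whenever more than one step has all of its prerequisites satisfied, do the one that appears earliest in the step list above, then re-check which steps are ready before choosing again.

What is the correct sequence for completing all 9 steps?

(C), (E), (D), (A), (F), (B), (G), (H), (I)

Nothing is required for (C) and (E). (C) is listed earlier → (C) first.
(E) and (H) are both available; (E) is listed earlier → (E).
Now (D), (F) and (H) have their prerequisites met. (D) is listed earlier, so (D) next.
Now (A), (F), (H) and (I) have their prerequisites met. (A) is listed earlier, so (A) next.
(F), (H) and (I) are all available; (F) is listed earlier → (F).
(B) and (G) now also ready, so the ready set is {(B), (G), (H), (I)}; (B) is listed earlier → (B).
Now (G), (H) and (I) have their prerequisites met. (G) is listed earlier, so (G) next.
Ready: (H) and (I). (H) is listed earlier → (H).
(I) is the only step now ready → (I).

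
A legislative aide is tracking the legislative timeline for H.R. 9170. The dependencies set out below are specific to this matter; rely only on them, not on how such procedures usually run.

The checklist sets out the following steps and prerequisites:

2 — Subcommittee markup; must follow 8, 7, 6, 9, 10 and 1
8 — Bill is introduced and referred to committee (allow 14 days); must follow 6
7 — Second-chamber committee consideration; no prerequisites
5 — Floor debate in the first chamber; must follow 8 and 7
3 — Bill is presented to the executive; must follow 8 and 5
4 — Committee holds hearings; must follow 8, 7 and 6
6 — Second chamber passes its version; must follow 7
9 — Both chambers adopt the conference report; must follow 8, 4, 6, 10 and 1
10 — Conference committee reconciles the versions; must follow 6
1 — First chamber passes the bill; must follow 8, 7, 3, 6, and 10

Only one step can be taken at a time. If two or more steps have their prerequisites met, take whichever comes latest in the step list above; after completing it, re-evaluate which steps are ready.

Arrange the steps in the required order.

Only 7 has no prerequisites, so it is first.
That leaves 6 as the only ready step → 6.
Now 10 and 8 have their prerequisites met. 10 is listed later, so 10 next.
Next only 8 has its prerequisites met → 8.
4 and 5 are both available; 4 is listed later → 4.
5 needed 7 and 8, now all done → 5.
3 needed 5 and 8, now all done → 3.
Next only 1 has its prerequisites met → 1.
9 needed 1, 10, 6, 4 and 8, now all done → 9.
That leaves 2 as the only ready step → 2.

7, 6, 10, 8, 4, 5, 3, 1, 9, 2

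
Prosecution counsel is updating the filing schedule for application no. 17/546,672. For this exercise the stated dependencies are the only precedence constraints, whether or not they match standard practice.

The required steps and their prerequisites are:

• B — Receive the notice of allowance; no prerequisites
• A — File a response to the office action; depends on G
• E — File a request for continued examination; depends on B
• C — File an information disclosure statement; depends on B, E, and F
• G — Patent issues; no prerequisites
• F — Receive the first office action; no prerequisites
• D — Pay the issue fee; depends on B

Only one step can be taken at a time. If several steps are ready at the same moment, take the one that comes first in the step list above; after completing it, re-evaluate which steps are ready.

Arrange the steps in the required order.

B → E → G → A → F → C → D

Nothing is required for B, G and F. B is listed earlier → B first.
Ready: E, G, F and D. E is listed earlier → E.
Now G, F and D have their prerequisites met. G is listed earlier, so G next.
A now also ready, so the ready set is {A, F, D}; A is listed earlier → A.
Now F and D have their prerequisites met. F is listed earlier, so F next.
C now also ready, so the ready set is {C, D}; C is listed earlier → C.
D needed B, now all done → D.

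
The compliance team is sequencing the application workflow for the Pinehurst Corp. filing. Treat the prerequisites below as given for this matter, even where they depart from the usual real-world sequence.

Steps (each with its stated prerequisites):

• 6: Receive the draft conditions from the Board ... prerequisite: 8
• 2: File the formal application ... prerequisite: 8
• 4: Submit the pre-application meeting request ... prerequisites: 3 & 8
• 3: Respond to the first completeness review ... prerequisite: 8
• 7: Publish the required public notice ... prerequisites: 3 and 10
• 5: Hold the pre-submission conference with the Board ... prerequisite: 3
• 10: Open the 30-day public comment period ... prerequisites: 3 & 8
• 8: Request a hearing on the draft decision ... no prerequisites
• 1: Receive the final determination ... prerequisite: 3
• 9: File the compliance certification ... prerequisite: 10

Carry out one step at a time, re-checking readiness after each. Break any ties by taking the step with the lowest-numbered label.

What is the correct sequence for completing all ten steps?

Only 8 has no prerequisites, so it is first.
Now 2, 3 and 6 have their prerequisites met. 2 has the earlier label, so 2 next.
Now 3 and 6 have their prerequisites met. 3 has the earlier label, so 3 next.
1, 4, 5 and 10 now also ready, so the ready set is {1, 4, 5, 6, 10}; 1 has the earlier label → 1.
4, 5, 6 and 10 are all available; 4 has the earlier label → 4.
5, 6 and 10 are all available; 5 has the earlier label → 5.
6 and 10 are both available; 6 has the earlier label → 6.
That leaves 10 as the only ready step → 10.
Now 7 and 9 have their prerequisites met. 7 has the earlier label, so 7 next.
That leaves 9 as the only ready step → 9.

8, 2, 3, 1, 4, 5, 6, 10, 7, 9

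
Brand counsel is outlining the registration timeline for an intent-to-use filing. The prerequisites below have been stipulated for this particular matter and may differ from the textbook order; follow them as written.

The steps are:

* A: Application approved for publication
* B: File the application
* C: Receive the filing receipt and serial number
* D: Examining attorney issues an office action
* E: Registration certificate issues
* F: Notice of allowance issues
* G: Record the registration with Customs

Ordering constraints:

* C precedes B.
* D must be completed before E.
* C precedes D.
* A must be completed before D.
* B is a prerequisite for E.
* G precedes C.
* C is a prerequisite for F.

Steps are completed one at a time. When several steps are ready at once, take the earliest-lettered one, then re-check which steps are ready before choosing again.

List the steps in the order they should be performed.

A, G, C, B, D, E, F

A and G have no prerequisites; A has the earlier label, so A is first.
That leaves G as the only ready step → G.
C needed G, now all done → C.
Now B, D and F have their prerequisites met. B has the earlier label, so B next.
Ready: D and F. D has the earlier label → D.
Now E and F have their prerequisites met. E has the earlier label, so E next.
F needed C, now all done → F.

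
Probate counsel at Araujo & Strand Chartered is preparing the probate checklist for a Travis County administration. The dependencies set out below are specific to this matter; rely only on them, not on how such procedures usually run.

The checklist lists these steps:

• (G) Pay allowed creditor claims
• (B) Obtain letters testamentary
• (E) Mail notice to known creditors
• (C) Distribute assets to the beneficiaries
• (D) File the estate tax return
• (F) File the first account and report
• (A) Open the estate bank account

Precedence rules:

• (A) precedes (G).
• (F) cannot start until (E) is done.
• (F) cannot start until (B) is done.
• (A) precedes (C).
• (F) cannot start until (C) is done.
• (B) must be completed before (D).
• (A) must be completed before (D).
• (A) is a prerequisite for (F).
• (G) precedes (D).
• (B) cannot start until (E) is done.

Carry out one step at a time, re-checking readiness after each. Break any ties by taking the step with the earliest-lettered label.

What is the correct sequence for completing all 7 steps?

(A) and (E) have no prerequisites; (A) has the earlier label, so (A) is first.
Now (C), (E) and (G) have their prerequisites met. (C) has the earlier label, so (C) next.
(E) and (G) are both available; (E) has the earlier label → (E).
(B) now also ready, so the ready set is {(B), (G)}; (B) has the earlier label → (B).
(F) and (G) are both available; (F) has the earlier label → (F).
(G) needed (A), now all done → (G).
(D) is the only step now ready → (D).

(A), (C), (E), (B), (F), (G), (D)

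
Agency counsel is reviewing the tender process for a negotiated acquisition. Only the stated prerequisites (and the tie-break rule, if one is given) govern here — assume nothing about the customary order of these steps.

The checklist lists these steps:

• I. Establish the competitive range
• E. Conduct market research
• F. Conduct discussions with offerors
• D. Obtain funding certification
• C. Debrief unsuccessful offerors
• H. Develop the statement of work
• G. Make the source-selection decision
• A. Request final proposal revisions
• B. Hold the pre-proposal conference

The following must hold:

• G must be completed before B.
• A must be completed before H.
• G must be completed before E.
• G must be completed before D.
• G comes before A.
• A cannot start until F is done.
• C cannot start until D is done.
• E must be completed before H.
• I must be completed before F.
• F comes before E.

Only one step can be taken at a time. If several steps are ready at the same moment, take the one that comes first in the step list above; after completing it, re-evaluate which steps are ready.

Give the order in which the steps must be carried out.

I and G have no prerequisites; I is listed earlier, so I is first.
Now F and G have their prerequisites met. F is listed earlier, so F next.
G is the only step now ready → G.
Ready: E, D, A and B. E is listed earlier → E.
D, A and B are all available; D is listed earlier → D.
Ready: C, A and B. C is listed earlier → C.
Ready: A and B. A is listed earlier → A.
H now also ready, so the ready set is {H, B}; H is listed earlier → H.
Next only B has its prerequisites met → B.

I, F, G, E, D, C, A, H, B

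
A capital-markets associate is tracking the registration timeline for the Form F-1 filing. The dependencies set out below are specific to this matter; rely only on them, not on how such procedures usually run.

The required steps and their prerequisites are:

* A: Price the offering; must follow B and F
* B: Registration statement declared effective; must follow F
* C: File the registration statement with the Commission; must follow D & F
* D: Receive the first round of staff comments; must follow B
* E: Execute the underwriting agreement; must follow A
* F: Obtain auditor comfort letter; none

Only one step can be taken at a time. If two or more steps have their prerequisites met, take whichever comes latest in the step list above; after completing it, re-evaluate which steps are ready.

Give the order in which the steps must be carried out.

Only F has no prerequisites, so it is first.
B is the only step now ready → B.
Ready: D and A. D is listed later → D.
C and A are both available; C is listed later → C.
A needed F and B, now all done → A.
E is the only step now ready → E.

F, B, D, C, A, E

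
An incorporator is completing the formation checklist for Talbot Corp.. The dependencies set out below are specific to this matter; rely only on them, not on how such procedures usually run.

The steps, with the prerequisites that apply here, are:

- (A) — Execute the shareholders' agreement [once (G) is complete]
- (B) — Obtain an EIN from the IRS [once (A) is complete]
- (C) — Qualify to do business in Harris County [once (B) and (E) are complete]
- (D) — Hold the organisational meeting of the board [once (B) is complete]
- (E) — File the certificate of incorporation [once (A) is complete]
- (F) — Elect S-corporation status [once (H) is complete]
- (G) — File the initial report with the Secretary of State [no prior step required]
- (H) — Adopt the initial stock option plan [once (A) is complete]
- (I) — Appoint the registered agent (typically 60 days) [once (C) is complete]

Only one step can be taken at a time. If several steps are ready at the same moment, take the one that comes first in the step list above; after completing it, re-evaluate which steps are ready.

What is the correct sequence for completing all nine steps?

(G) (A) (B) (D) (E) (C) (H) (F) (I)

(G) is the only step with nothing outstanding, so it goes first.
(A) is the only step now ready → (A).
Now (B), (E) and (H) have their prerequisites met. (B) is listed earlier, so (B) next.
(D) now also ready, so the ready set is {(D), (E), (H)}; (D) is listed earlier → (D).
Now (E) and (H) have their prerequisites met. (E) is listed earlier, so (E) next.
(C) now also ready, so the ready set is {(C), (H)}; (C) is listed earlier → (C).
Ready: (H) and (I). (H) is listed earlier → (H).
Ready: (F) and (I). (F) is listed earlier → (F).
(I) needed (C), now all done → (I).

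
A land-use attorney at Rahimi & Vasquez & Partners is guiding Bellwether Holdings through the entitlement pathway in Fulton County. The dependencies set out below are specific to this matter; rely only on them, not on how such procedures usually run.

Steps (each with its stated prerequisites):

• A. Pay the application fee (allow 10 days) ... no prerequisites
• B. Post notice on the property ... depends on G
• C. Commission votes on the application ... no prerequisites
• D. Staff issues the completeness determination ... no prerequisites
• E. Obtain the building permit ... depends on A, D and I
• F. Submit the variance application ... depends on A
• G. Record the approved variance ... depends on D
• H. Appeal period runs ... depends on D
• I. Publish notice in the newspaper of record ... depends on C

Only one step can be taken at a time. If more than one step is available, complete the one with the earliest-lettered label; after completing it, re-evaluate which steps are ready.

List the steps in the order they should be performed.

A, C, D, F, G, B, H, I, E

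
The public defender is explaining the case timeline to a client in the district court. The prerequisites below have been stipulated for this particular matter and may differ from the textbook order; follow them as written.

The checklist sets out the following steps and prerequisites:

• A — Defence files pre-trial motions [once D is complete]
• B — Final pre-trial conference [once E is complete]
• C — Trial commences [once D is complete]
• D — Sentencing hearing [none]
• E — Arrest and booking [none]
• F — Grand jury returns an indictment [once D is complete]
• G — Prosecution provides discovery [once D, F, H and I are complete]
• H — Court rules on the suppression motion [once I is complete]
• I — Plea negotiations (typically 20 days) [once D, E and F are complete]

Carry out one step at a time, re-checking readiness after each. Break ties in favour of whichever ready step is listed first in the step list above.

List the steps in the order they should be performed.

D and E have no prerequisites; D is listed earlier, so D is first.
Ready: A, C, E and F. A is listed earlier → A.
Now C, E and F have their prerequisites met. C is listed earlier, so C next.
Ready: E and F. E is listed earlier → E.
B now also ready, so the ready set is {B, F}; B is listed earlier → B.
F needed D, now all done → F.
I needed D, E and F, now all done → I.
H needed I, now all done → H.
That leaves G as the only ready step → G.

D, A, C, E, B, F, I, H, G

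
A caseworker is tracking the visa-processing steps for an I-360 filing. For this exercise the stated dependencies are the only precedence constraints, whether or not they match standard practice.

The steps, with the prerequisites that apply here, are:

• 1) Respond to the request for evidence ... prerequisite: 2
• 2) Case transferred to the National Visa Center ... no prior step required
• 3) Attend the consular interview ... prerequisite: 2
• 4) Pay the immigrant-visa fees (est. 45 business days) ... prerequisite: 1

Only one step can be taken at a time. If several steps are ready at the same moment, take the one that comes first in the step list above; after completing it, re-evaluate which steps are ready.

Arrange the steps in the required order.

2 is the only step with nothing outstanding, so it goes first.
Ready: 1 and 3. 1 is listed earlier → 1.
3 and 4 are both available; 3 is listed earlier → 3.
4 needed 1, now all done → 4.

2, 1, 3, 4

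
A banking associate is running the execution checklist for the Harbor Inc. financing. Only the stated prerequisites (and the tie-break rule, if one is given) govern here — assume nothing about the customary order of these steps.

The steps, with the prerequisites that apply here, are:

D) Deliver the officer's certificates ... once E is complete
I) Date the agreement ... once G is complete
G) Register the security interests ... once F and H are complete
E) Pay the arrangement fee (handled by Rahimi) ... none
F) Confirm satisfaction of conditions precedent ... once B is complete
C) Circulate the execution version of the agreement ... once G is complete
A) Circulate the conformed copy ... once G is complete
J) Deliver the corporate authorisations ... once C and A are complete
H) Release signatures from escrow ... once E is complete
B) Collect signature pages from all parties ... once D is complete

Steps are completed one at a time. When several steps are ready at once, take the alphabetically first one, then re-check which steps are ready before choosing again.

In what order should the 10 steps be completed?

Only E has no prerequisites, so it is first.
Ready: D and H. D has the earlier label → D.
B now also ready, so the ready set is {B, H}; B has the earlier label → B.
F now also ready, so the ready set is {F, H}; F has the earlier label → F.
That leaves H as the only ready step → H.
That leaves G as the only ready step → G.
A, C and I are all available; A has the earlier label → A.
C and I are both available; C has the earlier label → C.
Now I and J have their prerequisites met. I has the earlier label, so I next.
That leaves J as the only ready step → J.

E, D, B, F, H, G, A, C, I, J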